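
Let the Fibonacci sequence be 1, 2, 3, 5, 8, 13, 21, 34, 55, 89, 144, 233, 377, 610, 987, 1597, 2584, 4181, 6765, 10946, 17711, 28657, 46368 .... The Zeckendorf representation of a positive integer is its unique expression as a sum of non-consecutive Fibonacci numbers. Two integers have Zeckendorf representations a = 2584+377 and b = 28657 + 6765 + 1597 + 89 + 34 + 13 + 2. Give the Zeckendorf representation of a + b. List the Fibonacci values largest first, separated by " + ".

28657 + 10946 + 377 + 89 + 34 + 13 + 2

The two numbers are 2961 and 37157, so their sum is 40118.
Repeatedly subtract the largest Fibonacci number that fits:
take 28657 (≤ 40118); 40118 − 28657 = 11461
take 10946 (≤ 11461); 11461 − 10946 = 515
take 377 (≤ 515); 515 − 377 = 138
take 89 (≤ 138); 138 − 89 = 49
take 34 (≤ 49); 49 − 34 = 15
take 13 (≤ 15); 15 − 13 = 2
take 2 (≤ 2); 2 − 2 = 0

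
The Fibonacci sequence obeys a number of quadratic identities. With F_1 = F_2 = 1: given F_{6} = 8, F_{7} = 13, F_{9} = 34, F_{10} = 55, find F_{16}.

By the addition formula F_{m+n} = F_m F_{n+1} + F_{m−1} F_n with m=10, n=6: F_{16} = 55·13 + 34·8 = 715 + 272 = 987.

987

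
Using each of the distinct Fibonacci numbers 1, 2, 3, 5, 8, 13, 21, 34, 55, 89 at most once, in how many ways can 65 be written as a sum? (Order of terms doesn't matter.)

5

Each representation comes from the Zeckendorf form by replacing some F_k with F_{k−1} + F_{k−2} where possible.
65 = 55+8+2 = 55+5+3+2 = 34+21+8+2 = … (2 more), for 5 in all.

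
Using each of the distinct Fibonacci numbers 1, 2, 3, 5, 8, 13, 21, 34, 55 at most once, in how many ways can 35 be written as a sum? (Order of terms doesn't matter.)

4

Each representation comes from the Zeckendorf form by replacing some F_k with F_{k−1} + F_{k−2} where possible.
35 = 34+1 = 21+13+1 = 21+8+5+1 = 21+8+3+2+1 — 4 representations.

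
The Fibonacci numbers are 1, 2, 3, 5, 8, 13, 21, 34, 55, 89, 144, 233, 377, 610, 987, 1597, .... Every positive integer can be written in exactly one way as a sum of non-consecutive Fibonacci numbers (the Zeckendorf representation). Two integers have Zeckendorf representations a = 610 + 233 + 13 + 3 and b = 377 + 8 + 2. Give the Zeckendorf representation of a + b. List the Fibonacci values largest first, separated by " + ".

987 + 233 + 21 + 5

The two numbers are 859 and 387, so their sum is 1246.
take 987 (≤ 1246); 1246 − 987 = 259
take 233 (≤ 259); 259 − 233 = 26
take 21 (≤ 26); 26 − 21 = 5
take 5 (≤ 5); 5 − 5 = 0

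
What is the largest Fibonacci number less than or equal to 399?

377

377 ≤ 399 < 610, so the largest Fibonacci number not exceeding 399 is 377.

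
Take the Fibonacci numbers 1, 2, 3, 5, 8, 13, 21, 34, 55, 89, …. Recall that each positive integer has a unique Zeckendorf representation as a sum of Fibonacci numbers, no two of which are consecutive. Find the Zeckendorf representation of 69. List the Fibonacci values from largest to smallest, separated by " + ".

55 + 13 + 1

69 − 55 = 14
14 − 13 = 1
1 − 1 = 0
So 69 = 55 + 13 + 1, with no two terms consecutive in the sequence.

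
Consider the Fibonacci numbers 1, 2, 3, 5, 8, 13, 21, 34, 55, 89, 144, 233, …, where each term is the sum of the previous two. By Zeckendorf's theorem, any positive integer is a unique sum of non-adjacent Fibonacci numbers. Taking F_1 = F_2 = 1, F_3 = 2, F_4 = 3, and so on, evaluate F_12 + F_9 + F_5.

183

F_12 + F_9 + F_5 = 144 + 34 + 5 = 183.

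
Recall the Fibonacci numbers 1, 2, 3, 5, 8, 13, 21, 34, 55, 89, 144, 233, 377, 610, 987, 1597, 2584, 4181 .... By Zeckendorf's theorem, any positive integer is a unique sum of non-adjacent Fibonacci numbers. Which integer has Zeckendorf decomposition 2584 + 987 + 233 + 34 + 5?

3843

2584 + 987 + 233 + 34 + 5 = 3843.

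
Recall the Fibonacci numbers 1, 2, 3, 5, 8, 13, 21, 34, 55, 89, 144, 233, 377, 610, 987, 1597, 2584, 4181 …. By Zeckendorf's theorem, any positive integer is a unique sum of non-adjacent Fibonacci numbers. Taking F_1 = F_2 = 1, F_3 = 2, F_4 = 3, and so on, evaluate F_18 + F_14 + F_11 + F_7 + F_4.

3066

F_18 + F_14 + F_11 + F_7 + F_4 = 2584 + 377 + 89 + 13 + 3 = 3066.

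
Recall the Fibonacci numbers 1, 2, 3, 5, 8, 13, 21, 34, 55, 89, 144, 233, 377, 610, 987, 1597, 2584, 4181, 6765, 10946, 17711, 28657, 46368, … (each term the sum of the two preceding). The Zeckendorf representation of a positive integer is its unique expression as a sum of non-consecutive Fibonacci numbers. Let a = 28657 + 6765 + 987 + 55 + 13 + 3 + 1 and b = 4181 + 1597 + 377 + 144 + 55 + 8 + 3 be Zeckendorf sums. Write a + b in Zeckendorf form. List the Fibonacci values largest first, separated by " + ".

The two numbers are 36481 and 6365, so their sum is 42846.
largest Fibonacci ≤ 42846 is 28657; 42846 − 28657 = 14189
largest Fibonacci ≤ 14189 is 10946; 14189 − 10946 = 3243
largest Fibonacci ≤ 3243 is 2584; 3243 − 2584 = 659
largest Fibonacci ≤ 659 is 610; 659 − 610 = 49
largest Fibonacci ≤ 49 is 34; 49 − 34 = 15
largest Fibonacci ≤ 15 is 13; 15 − 13 = 2
largest Fibonacci ≤ 2 is 2; 2 − 2 = 0

28657 + 10946 + 2584 + 610 + 34 + 13 + 2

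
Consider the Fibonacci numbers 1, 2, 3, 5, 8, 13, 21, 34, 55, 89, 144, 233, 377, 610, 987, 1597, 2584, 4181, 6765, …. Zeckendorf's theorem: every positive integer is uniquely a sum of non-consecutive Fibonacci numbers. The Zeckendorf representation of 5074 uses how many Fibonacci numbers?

4181 ≤ 5074 < 6765, so take 4181; remainder 893
610 ≤ 893 < 987, so take 610; remainder 283
233 ≤ 283 < 377, so take 233; remainder 50
34 ≤ 50 < 55, so take 34; remainder 16
13 ≤ 16 < 21, so take 13; remainder 3
3 ≤ 3 < 5, so take 3; remainder 0
5074 = 4181 + 610 + 233 + 34 + 13 + 3, which has 6 terms.

6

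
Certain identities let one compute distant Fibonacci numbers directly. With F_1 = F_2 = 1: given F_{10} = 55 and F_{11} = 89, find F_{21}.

10946

By F_{2k+1} = F_k² + F_{k+1}²: F_{21} = 55² + 89² = 3025 + 7921 = 10946.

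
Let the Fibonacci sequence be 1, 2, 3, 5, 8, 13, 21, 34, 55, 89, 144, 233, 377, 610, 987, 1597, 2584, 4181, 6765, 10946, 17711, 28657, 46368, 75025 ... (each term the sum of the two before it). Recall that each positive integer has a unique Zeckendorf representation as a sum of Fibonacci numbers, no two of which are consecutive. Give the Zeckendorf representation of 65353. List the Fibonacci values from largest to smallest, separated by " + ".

46368 ≤ 65353 < 75025, so take 46368; remainder 18985
17711 ≤ 18985 < 28657, so take 17711; remainder 1274
987 ≤ 1274 < 1597, so take 987; remainder 287
233 ≤ 287 < 377, so take 233; remainder 54
34 ≤ 54 < 55, so take 34; remainder 20
13 ≤ 20 < 21, so take 13; remainder 7
5 ≤ 7 < 8, so take 5; remainder 2
2 ≤ 2 < 3, so take 2; remainder 0
So 65353 = 46368 + 17711 + 987 + 233 + 34 + 13 + 5 + 2, with no two terms consecutive in the sequence.

46368 + 17711 + 987 + 233 + 34 + 13 + 5 + 2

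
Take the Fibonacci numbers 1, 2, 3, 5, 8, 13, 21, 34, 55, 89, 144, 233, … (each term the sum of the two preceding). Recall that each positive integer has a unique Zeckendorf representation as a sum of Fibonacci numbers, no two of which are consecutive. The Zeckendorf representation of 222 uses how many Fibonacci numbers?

subtract 144 from 222: 78 remains
subtract 55 from 78: 23 remains
subtract 21 from 23: 2 remains
subtract 2 from 2: 0 remains
222 = 144 + 55 + 21 + 2, which has 4 terms.

4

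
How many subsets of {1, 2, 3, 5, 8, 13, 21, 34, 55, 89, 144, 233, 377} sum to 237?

5

237 = 233+3+1 = 144+89+3+1 = 144+55+34+3+1 = 144+55+21+13+3+1 = … (1 more), for 5 in all.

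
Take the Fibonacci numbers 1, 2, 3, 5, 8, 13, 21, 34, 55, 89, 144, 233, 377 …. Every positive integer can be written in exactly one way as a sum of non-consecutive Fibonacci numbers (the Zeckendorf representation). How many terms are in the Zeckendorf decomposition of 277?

Greedy algorithm:
largest Fibonacci ≤ 277 is 233; 277 − 233 = 44
largest Fibonacci ≤ 44 is 34; 44 − 34 = 10
largest Fibonacci ≤ 10 is 8; 10 − 8 = 2
largest Fibonacci ≤ 2 is 2; 2 − 2 = 0
277 = 233 + 34 + 8 + 2, which has 4 terms.

4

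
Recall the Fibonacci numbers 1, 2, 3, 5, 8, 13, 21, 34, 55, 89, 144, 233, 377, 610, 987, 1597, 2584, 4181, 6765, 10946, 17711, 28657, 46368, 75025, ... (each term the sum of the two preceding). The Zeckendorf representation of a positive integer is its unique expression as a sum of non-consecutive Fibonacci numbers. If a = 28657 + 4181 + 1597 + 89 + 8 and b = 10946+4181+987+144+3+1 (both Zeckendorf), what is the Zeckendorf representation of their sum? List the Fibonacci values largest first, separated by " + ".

The two numbers are 34532 and 16262, so their sum is 50794.
Greedy algorithm:
50794: greatest Fibonacci not exceeding it is 46368, leaving 4426
4426: greatest Fibonacci not exceeding it is 4181, leaving 245
245: greatest Fibonacci not exceeding it is 233, leaving 12
12: greatest Fibonacci not exceeding it is 8, leaving 4
4: greatest Fibonacci not exceeding it is 3, leaving 1
1: greatest Fibonacci not exceeding it is 1, leaving 0

46368 + 4181 + 233 + 8 + 3 + 1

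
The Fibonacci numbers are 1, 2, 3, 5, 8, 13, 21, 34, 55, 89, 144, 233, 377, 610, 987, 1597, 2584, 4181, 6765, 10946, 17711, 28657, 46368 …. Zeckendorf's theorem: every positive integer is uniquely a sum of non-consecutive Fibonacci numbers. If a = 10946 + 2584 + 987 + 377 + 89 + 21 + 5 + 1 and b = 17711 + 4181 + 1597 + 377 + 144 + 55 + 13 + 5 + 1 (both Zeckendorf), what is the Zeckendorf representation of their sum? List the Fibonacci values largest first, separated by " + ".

The two numbers are 15010 and 24084, so their sum is 39094.
Repeatedly subtract the largest Fibonacci number that fits:
39094: greatest Fibonacci not exceeding it is 28657, leaving 10437
10437: greatest Fibonacci not exceeding it is 6765, leaving 3672
3672: greatest Fibonacci not exceeding it is 2584, leaving 1088
1088: greatest Fibonacci not exceeding it is 987, leaving 101
101: greatest Fibonacci not exceeding it is 89, leaving 12
12: greatest Fibonacci not exceeding it is 8, leaving 4
4: greatest Fibonacci not exceeding it is 3, leaving 1
1: greatest Fibonacci not exceeding it is 1, leaving 0

28657 + 6765 + 2584 + 987 + 89 + 8 + 3 + 1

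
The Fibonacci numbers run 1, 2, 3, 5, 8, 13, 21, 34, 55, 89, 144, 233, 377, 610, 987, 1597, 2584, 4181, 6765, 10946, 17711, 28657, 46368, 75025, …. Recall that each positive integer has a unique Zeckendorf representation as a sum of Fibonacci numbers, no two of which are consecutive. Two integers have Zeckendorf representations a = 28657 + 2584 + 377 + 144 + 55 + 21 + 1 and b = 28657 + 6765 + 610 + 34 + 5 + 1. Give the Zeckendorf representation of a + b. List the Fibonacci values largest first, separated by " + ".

The two numbers are 31839 and 36072, so their sum is 67911.
Greedy algorithm:
67911: greatest Fibonacci not exceeding it is 46368, leaving 21543
21543: greatest Fibonacci not exceeding it is 17711, leaving 3832
3832: greatest Fibonacci not exceeding it is 2584, leaving 1248
1248: greatest Fibonacci not exceeding it is 987, leaving 261
261: greatest Fibonacci not exceeding it is 233, leaving 28
28: greatest Fibonacci not exceeding it is 21, leaving 7
7: greatest Fibonacci not exceeding it is 5, leaving 2
2: greatest Fibonacci not exceeding it is 2, leaving 0

46368 + 17711 + 2584 + 987 + 233 + 21 + 5 + 2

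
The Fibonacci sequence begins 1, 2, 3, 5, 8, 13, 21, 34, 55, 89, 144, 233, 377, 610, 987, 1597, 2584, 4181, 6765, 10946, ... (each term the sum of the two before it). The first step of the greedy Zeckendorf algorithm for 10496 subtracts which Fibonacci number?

6765

6765 ≤ 10496 < 10946, so the largest Fibonacci number not exceeding 10496 is 6765.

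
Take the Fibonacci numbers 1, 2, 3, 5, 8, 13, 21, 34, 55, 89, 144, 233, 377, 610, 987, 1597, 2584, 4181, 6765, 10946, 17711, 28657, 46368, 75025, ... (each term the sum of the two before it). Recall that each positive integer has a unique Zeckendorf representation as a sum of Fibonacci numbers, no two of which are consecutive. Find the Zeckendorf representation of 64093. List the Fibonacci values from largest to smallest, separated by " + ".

46368 ≤ 64093 < 75025, so take 46368; remainder 17725
17711 ≤ 17725 < 28657, so take 17711; remainder 14
13 ≤ 14 < 21, so take 13; remainder 1
1 ≤ 1 < 2, so take 1; remainder 0
So 64093 = 46368 + 17711 + 13 + 1, with no two terms consecutive in the sequence.

46368 + 17711 + 13 + 1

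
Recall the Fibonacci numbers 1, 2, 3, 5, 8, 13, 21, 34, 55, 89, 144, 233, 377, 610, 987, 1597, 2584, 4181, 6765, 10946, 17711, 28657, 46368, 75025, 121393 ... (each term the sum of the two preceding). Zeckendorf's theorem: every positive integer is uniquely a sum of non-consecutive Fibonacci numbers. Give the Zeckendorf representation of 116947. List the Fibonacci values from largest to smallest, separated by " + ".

75025 + 28657 + 10946 + 1597 + 610 + 89 + 21 + 2

Greedily peel off the largest Fibonacci term at each step:
largest Fibonacci ≤ 116947 is 75025; 116947 − 75025 = 41922
largest Fibonacci ≤ 41922 is 28657; 41922 − 28657 = 13265
largest Fibonacci ≤ 13265 is 10946; 13265 − 10946 = 2319
largest Fibonacci ≤ 2319 is 1597; 2319 − 1597 = 722
largest Fibonacci ≤ 722 is 610; 722 − 610 = 112
largest Fibonacci ≤ 112 is 89; 112 − 89 = 23
largest Fibonacci ≤ 23 is 21; 23 − 21 = 2
largest Fibonacci ≤ 2 is 2; 2 − 2 = 0
So 116947 = 75025 + 28657 + 10946 + 1597 + 610 + 89 + 21 + 2, with no two terms consecutive in the sequence.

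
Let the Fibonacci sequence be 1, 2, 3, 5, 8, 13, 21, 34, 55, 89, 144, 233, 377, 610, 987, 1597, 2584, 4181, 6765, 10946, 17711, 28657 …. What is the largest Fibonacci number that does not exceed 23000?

17711 ≤ 23000 < 28657, so the largest Fibonacci number not exceeding 23000 is 17711.

17711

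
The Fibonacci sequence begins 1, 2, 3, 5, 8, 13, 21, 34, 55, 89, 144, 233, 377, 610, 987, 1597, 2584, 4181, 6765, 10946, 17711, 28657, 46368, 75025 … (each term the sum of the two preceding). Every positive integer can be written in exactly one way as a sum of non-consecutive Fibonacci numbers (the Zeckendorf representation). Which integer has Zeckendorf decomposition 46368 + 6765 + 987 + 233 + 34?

46368 + 6765 + 987 + 233 + 34 = 54387.

54387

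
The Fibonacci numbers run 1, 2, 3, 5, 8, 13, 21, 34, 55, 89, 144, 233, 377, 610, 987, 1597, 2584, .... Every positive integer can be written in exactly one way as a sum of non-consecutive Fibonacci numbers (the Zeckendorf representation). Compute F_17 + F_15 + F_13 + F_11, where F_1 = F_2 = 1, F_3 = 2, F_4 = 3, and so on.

F_17 + F_15 + F_13 + F_11 = 1597 + 610 + 233 + 89 = 2529.

2529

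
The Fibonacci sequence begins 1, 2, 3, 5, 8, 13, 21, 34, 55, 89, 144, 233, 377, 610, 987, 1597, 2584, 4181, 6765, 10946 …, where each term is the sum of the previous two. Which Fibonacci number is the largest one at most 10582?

6765 ≤ 10582 < 10946, so the largest Fibonacci number not exceeding 10582 is 6765.

6765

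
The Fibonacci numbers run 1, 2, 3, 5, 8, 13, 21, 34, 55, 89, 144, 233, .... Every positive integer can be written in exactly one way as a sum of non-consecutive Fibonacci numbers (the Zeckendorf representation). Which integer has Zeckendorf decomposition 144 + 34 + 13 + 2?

144 + 34 + 13 + 2 = 193.

193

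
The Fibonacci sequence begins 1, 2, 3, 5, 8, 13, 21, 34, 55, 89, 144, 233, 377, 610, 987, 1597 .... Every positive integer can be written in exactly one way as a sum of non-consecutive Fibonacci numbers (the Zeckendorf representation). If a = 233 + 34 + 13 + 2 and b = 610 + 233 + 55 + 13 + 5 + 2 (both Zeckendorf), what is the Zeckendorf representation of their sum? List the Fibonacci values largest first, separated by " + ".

987 + 144 + 55 + 13 + 1

The two numbers are 282 and 918, so their sum is 1200.
Greedy algorithm:
1200 − 987 = 213
213 − 144 = 69
69 − 55 = 14
14 − 13 = 1
1 − 1 = 0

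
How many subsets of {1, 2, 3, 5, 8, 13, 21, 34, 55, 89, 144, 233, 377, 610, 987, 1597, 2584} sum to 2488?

26

2488 = 1597+610+233+34+13+1 = 1597+610+233+34+8+5+1 = 1597+610+144+89+34+13+1 = … (23 more), for 26 in all.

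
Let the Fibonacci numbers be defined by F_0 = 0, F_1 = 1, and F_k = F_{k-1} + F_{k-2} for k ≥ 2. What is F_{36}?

14930352

Iterating the recurrence up to F_{30} = 832040 and F_{29} = 514229:
F_{31} = F_{30} + F_{29} = 832040 + 514229 = 1346269
F_{32} = F_{31} + F_{30} = 1346269 + 832040 = 2178309
F_{33} = F_{32} + F_{31} = 2178309 + 1346269 = 3524578
F_{34} = F_{33} + F_{32} = 3524578 + 2178309 = 5702887
F_{35} = F_{34} + F_{33} = 5702887 + 3524578 = 9227465
F_{36} = F_{35} + F_{34} = 9227465 + 5702887 = 14930352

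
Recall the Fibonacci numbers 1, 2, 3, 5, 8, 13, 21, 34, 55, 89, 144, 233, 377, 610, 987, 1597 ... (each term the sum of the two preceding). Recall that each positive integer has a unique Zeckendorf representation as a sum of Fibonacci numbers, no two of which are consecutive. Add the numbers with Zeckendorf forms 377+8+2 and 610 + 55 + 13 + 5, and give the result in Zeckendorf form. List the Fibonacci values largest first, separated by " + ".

987 + 55 + 21 + 5 + 2

The two numbers are 387 and 683, so their sum is 1070.
Greedy algorithm:
1070 − 987 = 83
83 − 55 = 28
28 − 21 = 7
7 − 5 = 2
2 − 2 = 0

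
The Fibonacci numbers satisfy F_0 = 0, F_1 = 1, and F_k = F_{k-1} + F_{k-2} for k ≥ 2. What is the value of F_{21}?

10946

Iterating the recurrence up to F_{14} = 377 and F_{13} = 233:
F_{15} = F_{14} + F_{13} = 377 + 233 = 610
F_{16} = F_{15} + F_{14} = 610 + 377 = 987
F_{17} = F_{16} + F_{15} = 987 + 610 = 1597
F_{18} = F_{17} + F_{16} = 1597 + 987 = 2584
F_{19} = F_{18} + F_{17} = 2584 + 1597 = 4181
F_{20} = F_{19} + F_{18} = 4181 + 2584 = 6765
F_{21} = F_{20} + F_{19} = 6765 + 4181 = 10946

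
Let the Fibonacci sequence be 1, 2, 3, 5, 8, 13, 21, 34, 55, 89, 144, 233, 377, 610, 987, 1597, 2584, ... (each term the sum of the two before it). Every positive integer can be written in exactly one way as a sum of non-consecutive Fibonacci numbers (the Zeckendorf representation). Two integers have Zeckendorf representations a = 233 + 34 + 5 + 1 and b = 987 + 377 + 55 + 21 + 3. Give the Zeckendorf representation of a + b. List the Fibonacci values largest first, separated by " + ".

The two numbers are 273 and 1443, so their sum is 1716.
Repeatedly subtract the largest Fibonacci number that fits:
largest Fibonacci ≤ 1716 is 1597; 1716 − 1597 = 119
largest Fibonacci ≤ 119 is 89; 119 − 89 = 30
largest Fibonacci ≤ 30 is 21; 30 − 21 = 9
largest Fibonacci ≤ 9 is 8; 9 − 8 = 1
largest Fibonacci ≤ 1 is 1; 1 − 1 = 0

1597 + 89 + 21 + 8 + 1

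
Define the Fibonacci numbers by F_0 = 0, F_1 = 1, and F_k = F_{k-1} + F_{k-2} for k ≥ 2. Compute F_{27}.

196418

Iterating the recurrence up to F_{19} = 4181 and F_{18} = 2584:
F_{20} = F_{19} + F_{18} = 4181 + 2584 = 6765
F_{21} = F_{20} + F_{19} = 6765 + 4181 = 10946
F_{22} = F_{21} + F_{20} = 10946 + 6765 = 17711
F_{23} = F_{22} + F_{21} = 17711 + 10946 = 28657
F_{24} = F_{23} + F_{22} = 28657 + 17711 = 46368
F_{25} = F_{24} + F_{23} = 46368 + 28657 = 75025
F_{26} = F_{25} + F_{24} = 75025 + 46368 = 121393
F_{27} = F_{26} + F_{25} = 121393 + 75025 = 196418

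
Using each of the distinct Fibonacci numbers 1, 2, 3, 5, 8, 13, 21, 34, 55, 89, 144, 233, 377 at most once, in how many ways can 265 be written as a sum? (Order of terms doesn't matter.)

12

265 = 233+21+8+3 = 233+21+8+2+1 = 144+89+21+8+3 = 233+21+5+3+2+1 = 144+89+21+8+2+1 = … (7 more), for 12 in all.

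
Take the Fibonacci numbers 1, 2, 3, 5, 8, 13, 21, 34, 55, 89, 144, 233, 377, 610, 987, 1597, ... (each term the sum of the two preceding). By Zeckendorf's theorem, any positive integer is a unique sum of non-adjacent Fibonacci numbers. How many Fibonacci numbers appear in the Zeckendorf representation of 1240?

Greedy algorithm:
largest Fibonacci ≤ 1240 is 987; 1240 − 987 = 253
largest Fibonacci ≤ 253 is 233; 253 − 233 = 20
largest Fibonacci ≤ 20 is 13; 20 − 13 = 7
largest Fibonacci ≤ 7 is 5; 7 − 5 = 2
largest Fibonacci ≤ 2 is 2; 2 − 2 = 0
1240 = 987 + 233 + 13 + 5 + 2, which has 5 terms.

5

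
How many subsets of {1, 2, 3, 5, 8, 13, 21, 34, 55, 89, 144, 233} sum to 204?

Starting from the Zeckendorf form and repeatedly splitting a term F_k into F_{k−1} + F_{k−2} (when neither is already used) reaches every representation.
204 = 144+55+5 = 144+55+3+2 = 144+34+21+5 = 144+34+21+3+2 = 144+34+13+8+5 = … (5 more), for 10 in all.

10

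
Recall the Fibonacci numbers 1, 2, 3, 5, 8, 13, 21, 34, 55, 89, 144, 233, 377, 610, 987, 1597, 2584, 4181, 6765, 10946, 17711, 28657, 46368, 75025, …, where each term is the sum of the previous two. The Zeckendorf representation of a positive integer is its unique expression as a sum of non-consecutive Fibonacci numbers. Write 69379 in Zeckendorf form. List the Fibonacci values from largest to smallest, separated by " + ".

46368 + 17711 + 4181 + 987 + 89 + 34 + 8 + 1

Greedy algorithm:
largest Fibonacci ≤ 69379 is 46368; 69379 − 46368 = 23011
largest Fibonacci ≤ 23011 is 17711; 23011 − 17711 = 5300
largest Fibonacci ≤ 5300 is 4181; 5300 − 4181 = 1119
largest Fibonacci ≤ 1119 is 987; 1119 − 987 = 132
largest Fibonacci ≤ 132 is 89; 132 − 89 = 43
largest Fibonacci ≤ 43 is 34; 43 − 34 = 9
largest Fibonacci ≤ 9 is 8; 9 − 8 = 1
largest Fibonacci ≤ 1 is 1; 1 − 1 = 0
So 69379 = 46368 + 17711 + 4181 + 987 + 89 + 34 + 8 + 1, with no two terms consecutive in the sequence.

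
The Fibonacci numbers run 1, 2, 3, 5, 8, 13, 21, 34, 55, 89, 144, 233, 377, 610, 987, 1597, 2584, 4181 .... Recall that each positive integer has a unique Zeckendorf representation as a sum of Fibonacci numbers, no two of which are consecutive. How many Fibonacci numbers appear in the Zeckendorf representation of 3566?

7

2584 ≤ 3566 < 4181, so take 2584; remainder 982
610 ≤ 982 < 987, so take 610; remainder 372
233 ≤ 372 < 377, so take 233; remainder 139
89 ≤ 139 < 144, so take 89; remainder 50
34 ≤ 50 < 55, so take 34; remainder 16
13 ≤ 16 < 21, so take 13; remainder 3
3 ≤ 3 < 5, so take 3; remainder 0
3566 = 2584 + 610 + 233 + 89 + 34 + 13 + 3, which has 7 terms.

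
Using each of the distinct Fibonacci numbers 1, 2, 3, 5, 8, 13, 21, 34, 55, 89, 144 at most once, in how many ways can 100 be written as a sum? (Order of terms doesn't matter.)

100 = 89+8+3 = 89+8+2+1 = 55+34+8+3 = 89+5+3+2+1 = 55+34+8+2+1 = … (4 more), for 9 in all.

9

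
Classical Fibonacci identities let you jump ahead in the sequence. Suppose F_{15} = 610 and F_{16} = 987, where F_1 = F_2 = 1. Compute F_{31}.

1346269

By F_{2k+1} = F_k² + F_{k+1}²: F_{31} = 610² + 987² = 372100 + 974169 = 1346269.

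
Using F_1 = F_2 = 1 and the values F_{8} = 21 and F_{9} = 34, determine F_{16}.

987

By the doubling identity F_{2k} = F_k(2F_{k+1} − F_k): F_{16} = 21·(2·34 − 21) = 21·47 = 987.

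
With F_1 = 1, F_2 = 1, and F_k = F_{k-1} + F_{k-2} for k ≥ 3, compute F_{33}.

3524578

Iterating the recurrence up to F_{27} = 196418 and F_{26} = 121393:
F_{28} = F_{27} + F_{26} = 196418 + 121393 = 317811
F_{29} = F_{28} + F_{27} = 317811 + 196418 = 514229
F_{30} = F_{29} + F_{28} = 514229 + 317811 = 832040
F_{31} = F_{30} + F_{29} = 832040 + 514229 = 1346269
F_{32} = F_{31} + F_{30} = 1346269 + 832040 = 2178309
F_{33} = F_{32} + F_{31} = 2178309 + 1346269 = 3524578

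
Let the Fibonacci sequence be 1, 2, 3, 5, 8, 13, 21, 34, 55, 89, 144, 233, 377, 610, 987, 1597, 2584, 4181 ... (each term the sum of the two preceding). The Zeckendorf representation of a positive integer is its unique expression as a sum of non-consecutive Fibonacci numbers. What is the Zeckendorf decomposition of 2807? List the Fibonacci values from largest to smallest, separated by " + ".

2584 + 144 + 55 + 21 + 3

2807 − 2584 = 223
223 − 144 = 79
79 − 55 = 24
24 − 21 = 3
3 − 3 = 0
So 2807 = 2584 + 144 + 55 + 21 + 3, with no two terms consecutive in the sequence.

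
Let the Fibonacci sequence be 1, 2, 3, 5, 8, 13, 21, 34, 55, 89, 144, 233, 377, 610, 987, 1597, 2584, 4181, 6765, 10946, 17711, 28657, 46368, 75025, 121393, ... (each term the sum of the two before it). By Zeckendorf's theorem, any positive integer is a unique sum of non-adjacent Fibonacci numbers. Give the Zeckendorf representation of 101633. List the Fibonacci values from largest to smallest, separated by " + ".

Repeatedly subtract the largest Fibonacci number that fits:
75025 ≤ 101633 < 121393, so take 75025; remainder 26608
17711 ≤ 26608 < 28657, so take 17711; remainder 8897
6765 ≤ 8897 < 10946, so take 6765; remainder 2132
1597 ≤ 2132 < 2584, so take 1597; remainder 535
377 ≤ 535 < 610, so take 377; remainder 158
144 ≤ 158 < 233, so take 144; remainder 14
13 ≤ 14 < 21, so take 13; remainder 1
1 ≤ 1 < 2, so take 1; remainder 0
So 101633 = 75025 + 17711 + 6765 + 1597 + 377 + 144 + 13 + 1, with no two terms consecutive in the sequence.

75025 + 17711 + 6765 + 1597 + 377 + 144 + 13 + 1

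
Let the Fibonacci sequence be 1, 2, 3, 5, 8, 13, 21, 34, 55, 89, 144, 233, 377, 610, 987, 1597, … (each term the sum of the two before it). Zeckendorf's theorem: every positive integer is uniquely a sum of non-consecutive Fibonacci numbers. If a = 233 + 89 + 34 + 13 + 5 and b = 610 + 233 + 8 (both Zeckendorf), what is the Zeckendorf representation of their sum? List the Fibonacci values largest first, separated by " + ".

987 + 233 + 5

The two numbers are 374 and 851, so their sum is 1225.
subtract 987 from 1225: 238 remains
subtract 233 from 238: 5 remains
subtract 5 from 5: 0 remains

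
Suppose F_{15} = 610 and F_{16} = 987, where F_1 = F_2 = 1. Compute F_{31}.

By F_{2k+1} = F_k² + F_{k+1}²: F_{31} = 610² + 987² = 372100 + 974169 = 1346269.

1346269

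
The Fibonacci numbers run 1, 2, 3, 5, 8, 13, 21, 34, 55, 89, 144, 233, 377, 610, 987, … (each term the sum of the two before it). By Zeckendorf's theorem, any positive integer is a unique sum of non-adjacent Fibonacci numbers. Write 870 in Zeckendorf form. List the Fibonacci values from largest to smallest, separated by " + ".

Greedily peel off the largest Fibonacci term at each step:
subtract 610 from 870: 260 remains
subtract 233 from 260: 27 remains
subtract 21 from 27: 6 remains
subtract 5 from 6: 1 remains
subtract 1 from 1: 0 remains
So 870 = 610 + 233 + 21 + 5 + 1, with no two terms consecutive in the sequence.

610 + 233 + 21 + 5 + 1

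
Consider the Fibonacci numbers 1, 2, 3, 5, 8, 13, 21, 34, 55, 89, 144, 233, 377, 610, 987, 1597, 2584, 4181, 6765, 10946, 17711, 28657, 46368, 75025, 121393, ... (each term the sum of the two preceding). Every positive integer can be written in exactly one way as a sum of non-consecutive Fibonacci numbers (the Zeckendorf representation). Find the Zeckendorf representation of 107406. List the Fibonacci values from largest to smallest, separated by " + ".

Greedy algorithm:
107406 − 75025 = 32381
32381 − 28657 = 3724
3724 − 2584 = 1140
1140 − 987 = 153
153 − 144 = 9
9 − 8 = 1
1 − 1 = 0
So 107406 = 75025 + 28657 + 2584 + 987 + 144 + 8 + 1, with no two terms consecutive in the sequence.

75025 + 28657 + 2584 + 987 + 144 + 8 + 1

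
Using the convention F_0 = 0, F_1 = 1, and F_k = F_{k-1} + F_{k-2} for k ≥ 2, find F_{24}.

46368

Iterating the recurrence up to F_{16} = 987 and F_{15} = 610:
F_{17} = F_{16} + F_{15} = 987 + 610 = 1597
F_{18} = F_{17} + F_{16} = 1597 + 987 = 2584
F_{19} = F_{18} + F_{17} = 2584 + 1597 = 4181
F_{20} = F_{19} + F_{18} = 4181 + 2584 = 6765
F_{21} = F_{20} + F_{19} = 6765 + 4181 = 10946
F_{22} = F_{21} + F_{20} = 10946 + 6765 = 17711
F_{23} = F_{22} + F_{21} = 17711 + 10946 = 28657
F_{24} = F_{23} + F_{22} = 28657 + 17711 = 46368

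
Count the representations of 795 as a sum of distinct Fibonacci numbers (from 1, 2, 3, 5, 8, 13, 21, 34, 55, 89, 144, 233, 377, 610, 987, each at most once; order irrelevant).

Starting from the Zeckendorf form and repeatedly splitting a term F_k into F_{k−1} + F_{k−2} (when neither is already used) reaches every representation.
795 = 610+144+34+5+2 = 610+144+21+13+5+2 = 610+89+55+34+5+2 = … (5 more), for 8 in all.

8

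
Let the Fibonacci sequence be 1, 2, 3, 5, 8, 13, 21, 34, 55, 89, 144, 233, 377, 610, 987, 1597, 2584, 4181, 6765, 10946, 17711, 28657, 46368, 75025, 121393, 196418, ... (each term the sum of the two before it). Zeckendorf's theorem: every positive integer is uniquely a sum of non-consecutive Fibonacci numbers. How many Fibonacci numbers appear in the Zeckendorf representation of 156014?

156014 − 121393 = 34621
34621 − 28657 = 5964
5964 − 4181 = 1783
1783 − 1597 = 186
186 − 144 = 42
42 − 34 = 8
8 − 8 = 0
156014 = 121393 + 28657 + 4181 + 1597 + 144 + 34 + 8, which has 7 terms.

7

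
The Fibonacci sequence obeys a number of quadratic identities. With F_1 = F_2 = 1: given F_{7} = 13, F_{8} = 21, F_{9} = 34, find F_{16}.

By the addition formula F_{m+n} = F_m F_{n+1} + F_{m−1} F_n with m=9, n=7: F_{16} = 34·21 + 21·13 = 714 + 273 = 987.

987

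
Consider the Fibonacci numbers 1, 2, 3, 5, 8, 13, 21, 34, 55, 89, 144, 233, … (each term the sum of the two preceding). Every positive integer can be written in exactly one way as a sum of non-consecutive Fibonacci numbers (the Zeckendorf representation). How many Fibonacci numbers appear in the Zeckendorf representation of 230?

largest Fibonacci ≤ 230 is 144; 230 − 144 = 86
largest Fibonacci ≤ 86 is 55; 86 − 55 = 31
largest Fibonacci ≤ 31 is 21; 31 − 21 = 10
largest Fibonacci ≤ 10 is 8; 10 − 8 = 2
largest Fibonacci ≤ 2 is 2; 2 − 2 = 0
230 = 144 + 55 + 21 + 8 + 2, which has 5 terms.

5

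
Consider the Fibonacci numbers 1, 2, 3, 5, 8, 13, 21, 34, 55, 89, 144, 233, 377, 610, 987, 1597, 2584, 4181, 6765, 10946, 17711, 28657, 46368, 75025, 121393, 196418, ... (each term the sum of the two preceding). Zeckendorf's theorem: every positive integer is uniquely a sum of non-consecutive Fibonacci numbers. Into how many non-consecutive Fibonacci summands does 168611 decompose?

Greedily peel off the largest Fibonacci term at each step:
121393 ≤ 168611 < 196418, so take 121393; remainder 47218
46368 ≤ 47218 < 75025, so take 46368; remainder 850
610 ≤ 850 < 987, so take 610; remainder 240
233 ≤ 240 < 377, so take 233; remainder 7
5 ≤ 7 < 8, so take 5; remainder 2
2 ≤ 2 < 3, so take 2; remainder 0
168611 = 121393 + 46368 + 610 + 233 + 5 + 2, which has 6 terms.

6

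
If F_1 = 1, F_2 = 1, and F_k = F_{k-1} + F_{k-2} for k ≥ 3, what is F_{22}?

17711

Iterating the recurrence up to F_{17} = 1597 and F_{16} = 987:
F_{18} = F_{17} + F_{16} = 1597 + 987 = 2584
F_{19} = F_{18} + F_{17} = 2584 + 1597 = 4181
F_{20} = F_{19} + F_{18} = 4181 + 2584 = 6765
F_{21} = F_{20} + F_{19} = 6765 + 4181 = 10946
F_{22} = F_{21} + F_{20} = 10946 + 6765 = 17711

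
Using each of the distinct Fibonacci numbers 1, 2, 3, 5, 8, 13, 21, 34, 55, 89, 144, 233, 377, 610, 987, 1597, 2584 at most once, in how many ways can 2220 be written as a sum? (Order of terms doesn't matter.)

25

Starting from the Zeckendorf form and repeatedly splitting a term F_k into F_{k−1} + F_{k−2} (when neither is already used) reaches every representation.
2220 = 1597+610+13 = 1597+610+8+5 = 1597+377+233+13 = … (22 more), for 25 in all.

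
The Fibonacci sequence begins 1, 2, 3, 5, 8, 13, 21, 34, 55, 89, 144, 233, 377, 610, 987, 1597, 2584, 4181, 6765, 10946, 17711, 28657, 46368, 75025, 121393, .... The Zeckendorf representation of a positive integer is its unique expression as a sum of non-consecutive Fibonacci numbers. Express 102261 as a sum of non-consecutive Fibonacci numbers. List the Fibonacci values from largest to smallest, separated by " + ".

75025 + 17711 + 6765 + 2584 + 144 + 21 + 8 + 3

75025 ≤ 102261 < 121393, so take 75025; remainder 27236
17711 ≤ 27236 < 28657, so take 17711; remainder 9525
6765 ≤ 9525 < 10946, so take 6765; remainder 2760
2584 ≤ 2760 < 4181, so take 2584; remainder 176
144 ≤ 176 < 233, so take 144; remainder 32
21 ≤ 32 < 34, so take 21; remainder 11
8 ≤ 11 < 13, so take 8; remainder 3
3 ≤ 3 < 5, so take 3; remainder 0
So 102261 = 75025 + 17711 + 6765 + 2584 + 144 + 21 + 8 + 3, with no two terms consecutive in the sequence.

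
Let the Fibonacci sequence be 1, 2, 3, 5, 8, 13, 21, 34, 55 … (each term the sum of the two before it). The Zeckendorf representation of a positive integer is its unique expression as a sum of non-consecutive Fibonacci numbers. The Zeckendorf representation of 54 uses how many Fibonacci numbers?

54 − 34 = 20
20 − 13 = 7
7 − 5 = 2
2 − 2 = 0
54 = 34 + 13 + 5 + 2, which has 4 terms.

4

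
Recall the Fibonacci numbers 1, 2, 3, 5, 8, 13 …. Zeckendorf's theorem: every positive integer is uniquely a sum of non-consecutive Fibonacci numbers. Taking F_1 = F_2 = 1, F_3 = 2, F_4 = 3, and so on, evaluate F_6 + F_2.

9

F_6 + F_2 = 8 + 1 = 9.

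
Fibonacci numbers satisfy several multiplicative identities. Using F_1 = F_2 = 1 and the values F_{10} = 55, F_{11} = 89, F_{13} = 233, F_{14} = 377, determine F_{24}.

By the addition formula F_{m+n} = F_m F_{n+1} + F_{m−1} F_n with m=14, n=10: F_{24} = 377·89 + 233·55 = 33553 + 12815 = 46368.

46368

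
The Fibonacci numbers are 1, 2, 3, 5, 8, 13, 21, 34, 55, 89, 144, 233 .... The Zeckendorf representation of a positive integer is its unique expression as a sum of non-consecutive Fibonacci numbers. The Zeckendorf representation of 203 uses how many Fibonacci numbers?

4

Greedily peel off the largest Fibonacci term at each step:
144 ≤ 203 < 233, so take 144; remainder 59
55 ≤ 59 < 89, so take 55; remainder 4
3 ≤ 4 < 5, so take 3; remainder 1
1 ≤ 1 < 2, so take 1; remainder 0
203 = 144 + 55 + 3 + 1, which has 4 terms.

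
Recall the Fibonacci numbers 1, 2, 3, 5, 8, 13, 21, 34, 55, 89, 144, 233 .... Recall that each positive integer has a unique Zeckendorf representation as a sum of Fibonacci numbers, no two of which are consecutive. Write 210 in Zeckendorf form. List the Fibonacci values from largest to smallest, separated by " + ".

144 + 55 + 8 + 3

Greedily peel off the largest Fibonacci term at each step:
210: greatest Fibonacci not exceeding it is 144, leaving 66
66: greatest Fibonacci not exceeding it is 55, leaving 11
11: greatest Fibonacci not exceeding it is 8, leaving 3
3: greatest Fibonacci not exceeding it is 3, leaving 0
So 210 = 144 + 55 + 8 + 3, with no two terms consecutive in the sequence.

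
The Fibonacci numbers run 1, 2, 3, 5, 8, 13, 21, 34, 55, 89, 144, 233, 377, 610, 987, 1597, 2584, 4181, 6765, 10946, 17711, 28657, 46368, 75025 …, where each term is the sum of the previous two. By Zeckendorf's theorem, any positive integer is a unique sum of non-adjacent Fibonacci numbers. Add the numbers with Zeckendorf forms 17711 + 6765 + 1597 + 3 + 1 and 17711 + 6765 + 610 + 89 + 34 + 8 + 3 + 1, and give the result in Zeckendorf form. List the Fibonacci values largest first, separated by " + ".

The two numbers are 26077 and 25221, so their sum is 51298.
Repeatedly subtract the largest Fibonacci number that fits:
46368 ≤ 51298 < 75025, so take 46368; remainder 4930
4181 ≤ 4930 < 6765, so take 4181; remainder 749
610 ≤ 749 < 987, so take 610; remainder 139
89 ≤ 139 < 144, so take 89; remainder 50
34 ≤ 50 < 55, so take 34; remainder 16
13 ≤ 16 < 21, so take 13; remainder 3
3 ≤ 3 < 5, so take 3; remainder 0

46368 + 4181 + 610 + 89 + 34 + 13 + 3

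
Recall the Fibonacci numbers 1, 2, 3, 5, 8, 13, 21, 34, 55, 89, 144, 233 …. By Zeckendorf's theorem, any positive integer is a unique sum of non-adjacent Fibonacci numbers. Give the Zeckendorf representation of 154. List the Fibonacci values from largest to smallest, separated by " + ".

154: greatest Fibonacci not exceeding it is 144, leaving 10
10: greatest Fibonacci not exceeding it is 8, leaving 2
2: greatest Fibonacci not exceeding it is 2, leaving 0
So 154 = 144 + 8 + 2, with no two terms consecutive in the sequence.

144 + 8 + 2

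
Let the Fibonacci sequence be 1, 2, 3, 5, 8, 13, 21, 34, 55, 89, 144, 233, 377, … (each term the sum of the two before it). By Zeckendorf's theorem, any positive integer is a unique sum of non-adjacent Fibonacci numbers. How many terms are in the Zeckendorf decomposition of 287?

subtract 233 from 287: 54 remains
subtract 34 from 54: 20 remains
subtract 13 from 20: 7 remains
subtract 5 from 7: 2 remains
subtract 2 from 2: 0 remains
287 = 233 + 34 + 13 + 5 + 2, which has 5 terms.

5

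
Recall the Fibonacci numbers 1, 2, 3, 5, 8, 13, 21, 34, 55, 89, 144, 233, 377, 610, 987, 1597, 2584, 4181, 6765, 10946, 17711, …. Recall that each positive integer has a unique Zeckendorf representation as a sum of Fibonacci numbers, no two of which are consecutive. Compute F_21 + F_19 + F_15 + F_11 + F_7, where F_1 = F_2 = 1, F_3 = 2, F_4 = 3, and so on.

15839

F_21 + F_19 + F_15 + F_11 + F_7 = 10946 + 4181 + 610 + 89 + 13 = 15839.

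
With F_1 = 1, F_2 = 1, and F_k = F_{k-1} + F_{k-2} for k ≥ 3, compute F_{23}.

Iterating the recurrence up to F_{17} = 1597 and F_{16} = 987:
F_{18} = F_{17} + F_{16} = 1597 + 987 = 2584
F_{19} = F_{18} + F_{17} = 2584 + 1597 = 4181
F_{20} = F_{19} + F_{18} = 4181 + 2584 = 6765
F_{21} = F_{20} + F_{19} = 6765 + 4181 = 10946
F_{22} = F_{21} + F_{20} = 10946 + 6765 = 17711
F_{23} = F_{22} + F_{21} = 17711 + 10946 = 28657

28657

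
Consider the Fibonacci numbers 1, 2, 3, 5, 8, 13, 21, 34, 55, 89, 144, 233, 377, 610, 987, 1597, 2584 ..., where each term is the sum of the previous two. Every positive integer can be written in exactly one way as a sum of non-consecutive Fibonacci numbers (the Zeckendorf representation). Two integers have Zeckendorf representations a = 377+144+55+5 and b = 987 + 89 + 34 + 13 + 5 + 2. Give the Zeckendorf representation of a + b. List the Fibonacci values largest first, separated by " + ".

1597 + 89 + 21 + 3 + 1

The two numbers are 581 and 1130, so their sum is 1711.
Greedily peel off the largest Fibonacci term at each step:
take 1597 (≤ 1711); 1711 − 1597 = 114
take 89 (≤ 114); 114 − 89 = 25
take 21 (≤ 25); 25 − 21 = 4
take 3 (≤ 4); 4 − 3 = 1
take 1 (≤ 1); 1 − 1 = 0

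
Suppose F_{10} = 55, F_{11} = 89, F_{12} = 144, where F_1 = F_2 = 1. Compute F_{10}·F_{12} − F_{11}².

-1

55·144 − 89² = 7920 − 7921 = -1. (Cassini's identity: F_{k−1}F_{k+1} − F_k² = (−1)^k.)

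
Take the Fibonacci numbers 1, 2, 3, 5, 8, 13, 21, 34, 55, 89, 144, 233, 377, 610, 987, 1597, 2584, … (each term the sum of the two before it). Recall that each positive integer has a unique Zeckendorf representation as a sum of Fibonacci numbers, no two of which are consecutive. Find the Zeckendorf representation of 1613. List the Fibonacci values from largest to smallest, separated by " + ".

1613 − 1597 = 16
16 − 13 = 3
3 − 3 = 0
So 1613 = 1597 + 13 + 3, with no two terms consecutive in the sequence.

1597 + 13 + 3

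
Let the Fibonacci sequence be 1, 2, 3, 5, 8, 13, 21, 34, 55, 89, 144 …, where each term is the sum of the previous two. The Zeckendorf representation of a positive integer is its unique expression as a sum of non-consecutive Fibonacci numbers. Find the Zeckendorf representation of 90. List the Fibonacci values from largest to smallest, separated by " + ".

89 + 1

90: greatest Fibonacci not exceeding it is 89, leaving 1
1: greatest Fibonacci not exceeding it is 1, leaving 0
So 90 = 89 + 1, with no two terms consecutive in the sequence.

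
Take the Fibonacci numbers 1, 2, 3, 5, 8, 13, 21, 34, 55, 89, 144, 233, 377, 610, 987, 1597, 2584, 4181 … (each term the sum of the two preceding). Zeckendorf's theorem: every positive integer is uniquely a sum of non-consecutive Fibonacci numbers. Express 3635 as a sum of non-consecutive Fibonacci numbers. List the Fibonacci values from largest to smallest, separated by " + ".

take 2584 (≤ 3635); 3635 − 2584 = 1051
take 987 (≤ 1051); 1051 − 987 = 64
take 55 (≤ 64); 64 − 55 = 9
take 8 (≤ 9); 9 − 8 = 1
take 1 (≤ 1); 1 − 1 = 0
So 3635 = 2584 + 987 + 55 + 8 + 1, with no two terms consecutive in the sequence.

2584 + 987 + 55 + 8 + 1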